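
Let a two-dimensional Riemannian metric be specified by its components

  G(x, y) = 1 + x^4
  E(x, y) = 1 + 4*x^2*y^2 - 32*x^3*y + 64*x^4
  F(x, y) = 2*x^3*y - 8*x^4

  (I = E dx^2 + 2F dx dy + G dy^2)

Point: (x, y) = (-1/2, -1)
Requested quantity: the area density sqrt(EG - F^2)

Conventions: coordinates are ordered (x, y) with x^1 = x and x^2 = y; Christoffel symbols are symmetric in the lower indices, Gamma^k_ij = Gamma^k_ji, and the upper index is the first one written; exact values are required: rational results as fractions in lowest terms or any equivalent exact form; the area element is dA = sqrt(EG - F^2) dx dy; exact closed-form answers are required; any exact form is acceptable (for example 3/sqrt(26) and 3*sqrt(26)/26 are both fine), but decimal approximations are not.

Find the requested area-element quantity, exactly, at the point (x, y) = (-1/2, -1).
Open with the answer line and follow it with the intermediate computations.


Answer: sqrt(EG - F^2) = sqrt(33)/4

E = 2, F = -1/4, G = 17/16; EG - F^2 = 33/16


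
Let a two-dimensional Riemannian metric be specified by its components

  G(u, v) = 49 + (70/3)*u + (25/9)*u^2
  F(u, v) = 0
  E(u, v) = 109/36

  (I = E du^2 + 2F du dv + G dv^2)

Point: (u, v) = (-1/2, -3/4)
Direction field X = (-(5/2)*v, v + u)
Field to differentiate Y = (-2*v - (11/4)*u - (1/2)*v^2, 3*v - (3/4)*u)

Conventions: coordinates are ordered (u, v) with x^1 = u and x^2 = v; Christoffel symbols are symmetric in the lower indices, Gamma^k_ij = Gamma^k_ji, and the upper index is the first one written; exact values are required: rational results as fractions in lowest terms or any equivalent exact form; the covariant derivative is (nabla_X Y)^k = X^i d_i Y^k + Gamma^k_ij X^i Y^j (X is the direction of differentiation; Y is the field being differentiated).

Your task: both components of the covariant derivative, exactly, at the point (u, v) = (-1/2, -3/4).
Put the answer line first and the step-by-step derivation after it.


Answer: (nabla_X Y)^u = -40285/3488, (nabla_X Y)^v = -16535/2368

E = 109/36, F = 0, G = 1369/36 at the point
E_u = 0, E_v = 0, F_u = 0, F_v = 0, G_u = 185/9, G_v = 0
EG - F^2 = 149221/1296;  g^inv = (1296/149221) * [[1369/36, 0], [0, 109/36]]
first-kind symbols [ij,l] = (1/2)(d_i g_jl + d_j g_il - d_l g_ij): [uu,u] = E_u/2 = 0, [uu,v] = F_u - E_v/2 = 0, [uv,u] = E_v/2 = 0, [uv,v] = G_u/2 = 185/18, [vv,u] = F_v - G_u/2 = -185/18, [vv,v] = G_v/2 = 0
Gamma^u_ij = (G*[ij,u] - F*[ij,v])/(EG - F^2), Gamma^v_ij = (E*[ij,v] - F*[ij,u])/(EG - F^2)
Gamma_uuu = 0, Gamma_uuv = 0, Gamma_uvv = -370/109, Gamma_vuu = 0, Gamma_vuv = 10/37, Gamma_vvv = 0
X = (15/8, -5/4), Y = (83/32, -15/8) at the point


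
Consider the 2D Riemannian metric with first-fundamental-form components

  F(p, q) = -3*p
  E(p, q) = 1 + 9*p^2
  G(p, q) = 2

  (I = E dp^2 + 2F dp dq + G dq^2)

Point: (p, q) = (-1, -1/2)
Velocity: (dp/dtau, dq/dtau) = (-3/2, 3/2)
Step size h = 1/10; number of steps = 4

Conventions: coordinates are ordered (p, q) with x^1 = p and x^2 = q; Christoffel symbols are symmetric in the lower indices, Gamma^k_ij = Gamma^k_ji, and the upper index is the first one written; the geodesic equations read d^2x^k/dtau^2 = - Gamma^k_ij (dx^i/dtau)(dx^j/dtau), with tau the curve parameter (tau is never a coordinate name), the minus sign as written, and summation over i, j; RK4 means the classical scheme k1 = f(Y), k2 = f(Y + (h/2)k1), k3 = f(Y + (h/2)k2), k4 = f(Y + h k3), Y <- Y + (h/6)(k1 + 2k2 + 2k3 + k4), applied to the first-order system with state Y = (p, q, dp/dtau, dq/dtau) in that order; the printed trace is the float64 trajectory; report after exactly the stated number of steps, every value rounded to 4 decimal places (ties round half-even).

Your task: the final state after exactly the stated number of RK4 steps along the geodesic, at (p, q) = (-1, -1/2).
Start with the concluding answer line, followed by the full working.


Answer: p = -1.4967, q = 0.1302, dp/dtau = -1.0568, dq/dtau = 1.6226

f(Y) = (dp/dtau, dq/dtau, -Gamma^p_ij Y'^i Y'^j, -Gamma^q_ij Y'^i Y'^j) with the Gammas evaluated at the stage position; h = 0.100000; intermediate values shown to 6 dp
step 0: p = -1.0000, q = -0.5000, dp/dtau = -1.5000, dq/dtau = 1.5000
step 1:
  k1: at (p, q) = (-1.000000, -0.500000), (dp/dtau, dq/dtau) = (-1.500000, 1.500000); Gamma_ppp = -0.818182, Gamma_ppq = 0.000000, Gamma_pqq = 0.000000, Gamma_qpp = -0.272727, Gamma_qpq = 0.000000, Gamma_qqq = 0.000000; k1 = (-1.500000, 1.500000, 1.840909, 0.613636)
  k2: at (p, q) = (-1.075000, -0.425000), (dp/dtau, dq/dtau) = (-1.407955, 1.530682); Gamma_ppp = -0.780203, Gamma_ppq = 0.000000, Gamma_pqq = 0.000000, Gamma_qpp = -0.241923, Gamma_qpq = 0.000000, Gamma_qqq = 0.000000; k2 = (-1.407955, 1.530682, 1.546624, 0.479573)
  k3: at (p, q) = (-1.070398, -0.423466), (dp/dtau, dq/dtau) = (-1.422669, 1.523979); Gamma_ppp = -0.782470, Gamma_ppq = 0.000000, Gamma_pqq = 0.000000, Gamma_qpp = -0.243669, Gamma_qpq = 0.000000, Gamma_qqq = 0.000000; k3 = (-1.422669, 1.523979, 1.583708, 0.493184)
  k4: at (p, q) = (-1.142267, -0.347602), (dp/dtau, dq/dtau) = (-1.341629, 1.549318); Gamma_ppp = -0.748048, Gamma_ppq = 0.000000, Gamma_pqq = 0.000000, Gamma_qpp = -0.218294, Gamma_qpq = 0.000000, Gamma_qqq = 0.000000; k4 = (-1.341629, 1.549318, 1.346464, 0.392922)
  Y <- Y + (h/6)(k1 + 2k2 + 2k3 + k4): p = -1.1417, q = -0.3474, dp/dtau = -1.3425, dq/dtau = 1.5492
step 2:
  k1: at (p, q) = (-1.141715, -0.347356), (dp/dtau, dq/dtau) = (-1.342533, 1.549201); Gamma_ppp = -0.748305, Gamma_ppq = 0.000000, Gamma_pqq = 0.000000, Gamma_qpp = -0.218474, Gamma_qpq = 0.000000, Gamma_qqq = 0.000000; k1 = (-1.342533, 1.549201, 1.348740, 0.393776)
  k2: at (p, q) = (-1.208841, -0.269896), (dp/dtau, dq/dtau) = (-1.275096, 1.568890); Gamma_ppp = -0.718044, Gamma_ppq = 0.000000, Gamma_pqq = 0.000000, Gamma_qpp = -0.197998, Gamma_qpq = 0.000000, Gamma_qqq = 0.000000; k2 = (-1.275096, 1.568890, 1.167446, 0.321919)
  k3: at (p, q) = (-1.205469, -0.268912), (dp/dtau, dq/dtau) = (-1.284160, 1.565297); Gamma_ppp = -0.719521, Gamma_ppq = 0.000000, Gamma_pqq = 0.000000, Gamma_qpp = -0.198960, Gamma_qpq = 0.000000, Gamma_qqq = 0.000000; k3 = (-1.284160, 1.565297, 1.186538, 0.328099)
  k4: at (p, q) = (-1.270131, -0.190826), (dp/dtau, dq/dtau) = (-1.223879, 1.582011); Gamma_ppp = -0.691998, Gamma_ppq = 0.000000, Gamma_pqq = 0.000000, Gamma_qpp = -0.181608, Gamma_qpq = 0.000000, Gamma_qqq = 0.000000; k4 = (-1.223879, 1.582011, 1.036530, 0.272027)
  Y <- Y + (h/6)(k1 + 2k2 + 2k3 + k4): p = -1.2698, q = -0.1907, dp/dtau = -1.2243, dq/dtau = 1.5820
step 3:
  k1: at (p, q) = (-1.269797, -0.190696), (dp/dtau, dq/dtau) = (-1.224312, 1.581965); Gamma_ppp = -0.692136, Gamma_ppq = 0.000000, Gamma_pqq = 0.000000, Gamma_qpp = -0.181692, Gamma_qpq = 0.000000, Gamma_qqq = 0.000000; k1 = (-1.224312, 1.581965, 1.037470, 0.272346)
  k2: at (p, q) = (-1.331012, -0.111598), (dp/dtau, dq/dtau) = (-1.172439, 1.595582); Gamma_ppp = -0.667570, Gamma_ppq = 0.000000, Gamma_pqq = 0.000000, Gamma_qpp = -0.167184, Gamma_qpq = 0.000000, Gamma_qqq = 0.000000; k2 = (-1.172439, 1.595582, 0.917650, 0.229813)
  k3: at (p, q) = (-1.328419, -0.110917), (dp/dtau, dq/dtau) = (-1.178430, 1.593456); Gamma_ppp = -0.668582, Gamma_ppq = 0.000000, Gamma_pqq = 0.000000, Gamma_qpp = -0.167764, Gamma_qpq = 0.000000, Gamma_qqq = 0.000000; k3 = (-1.178430, 1.593456, 0.928458, 0.232973)
  k4: at (p, q) = (-1.387640, -0.031351), (dp/dtau, dq/dtau) = (-1.131466, 1.605262); Gamma_ppp = -0.646085, Gamma_ppq = 0.000000, Gamma_pqq = 0.000000, Gamma_qpp = -0.155200, Gamma_qpq = 0.000000, Gamma_qqq = 0.000000; k4 = (-1.131466, 1.605262, 0.827128, 0.198690)
  Y <- Y + (h/6)(k1 + 2k2 + 2k3 + k4): p = -1.3874, q = -0.0313, dp/dtau = -1.1317, dq/dtau = 1.6052
step 4:
  k1: at (p, q) = (-1.387422, -0.031275), (dp/dtau, dq/dtau) = (-1.131698, 1.605242); Gamma_ppp = -0.646166, Gamma_ppq = 0.000000, Gamma_pqq = 0.000000, Gamma_qpp = -0.155244, Gamma_qpq = 0.000000, Gamma_qqq = 0.000000; k1 = (-1.131698, 1.605242, 0.827571, 0.198827)
  k2: at (p, q) = (-1.444007, 0.048988), (dp/dtau, dq/dtau) = (-1.090320, 1.615183); Gamma_ppp = -0.625822, Gamma_ppq = 0.000000, Gamma_pqq = 0.000000, Gamma_qpp = -0.144464, Gamma_qpq = 0.000000, Gamma_qqq = 0.000000; k2 = (-1.090320, 1.615183, 0.743975, 0.171739)
  k3: at (p, q) = (-1.441938, 0.049485), (dp/dtau, dq/dtau) = (-1.094500, 1.613829); Gamma_ppp = -0.626546, Gamma_ppq = 0.000000, Gamma_pqq = 0.000000, Gamma_qpp = -0.144839, Gamma_qpq = 0.000000, Gamma_qqq = 0.000000; k3 = (-1.094500, 1.613829, 0.750558, 0.173507)
  k4: at (p, q) = (-1.496872, 0.130108), (dp/dtau, dq/dtau) = (-1.056643, 1.622593); Gamma_ppp = -0.607781, Gamma_ppq = 0.000000, Gamma_pqq = 0.000000, Gamma_qpp = -0.135345, Gamma_qpq = 0.000000, Gamma_qqq = 0.000000; k4 = (-1.056643, 1.622593, 0.678584, 0.151111)
  Y <- Y + (h/6)(k1 + 2k2 + 2k3 + k4): p = -1.4967, q = 0.1302, dp/dtau = -1.0568, dq/dtau = 1.6226


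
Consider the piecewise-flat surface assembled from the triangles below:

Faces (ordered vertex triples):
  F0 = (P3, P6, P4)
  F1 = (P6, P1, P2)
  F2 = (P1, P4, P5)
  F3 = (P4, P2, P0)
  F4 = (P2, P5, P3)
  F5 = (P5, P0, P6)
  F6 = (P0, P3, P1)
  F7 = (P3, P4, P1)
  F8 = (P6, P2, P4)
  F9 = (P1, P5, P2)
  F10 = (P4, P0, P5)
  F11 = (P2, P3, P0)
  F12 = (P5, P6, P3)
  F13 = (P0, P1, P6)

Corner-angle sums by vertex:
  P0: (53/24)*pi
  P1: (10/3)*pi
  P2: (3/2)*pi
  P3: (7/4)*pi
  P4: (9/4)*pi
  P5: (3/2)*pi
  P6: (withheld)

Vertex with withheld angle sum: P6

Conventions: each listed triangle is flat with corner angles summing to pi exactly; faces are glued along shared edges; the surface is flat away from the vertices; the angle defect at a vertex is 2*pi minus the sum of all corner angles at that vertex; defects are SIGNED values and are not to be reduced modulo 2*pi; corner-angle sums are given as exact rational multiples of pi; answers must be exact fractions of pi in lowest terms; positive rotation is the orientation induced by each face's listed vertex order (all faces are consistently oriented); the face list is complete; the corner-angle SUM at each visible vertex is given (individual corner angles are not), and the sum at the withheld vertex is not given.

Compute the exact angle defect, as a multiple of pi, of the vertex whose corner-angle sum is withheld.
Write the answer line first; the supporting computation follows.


Answer: defect(P6) = (13/24)*pi

V = 7, E = 21, F = 14; chi = V - E + F = 0
Gauss-Bonnet: total defect = 2*pi*chi = 0; visible defects sum to (-13/24)*pi


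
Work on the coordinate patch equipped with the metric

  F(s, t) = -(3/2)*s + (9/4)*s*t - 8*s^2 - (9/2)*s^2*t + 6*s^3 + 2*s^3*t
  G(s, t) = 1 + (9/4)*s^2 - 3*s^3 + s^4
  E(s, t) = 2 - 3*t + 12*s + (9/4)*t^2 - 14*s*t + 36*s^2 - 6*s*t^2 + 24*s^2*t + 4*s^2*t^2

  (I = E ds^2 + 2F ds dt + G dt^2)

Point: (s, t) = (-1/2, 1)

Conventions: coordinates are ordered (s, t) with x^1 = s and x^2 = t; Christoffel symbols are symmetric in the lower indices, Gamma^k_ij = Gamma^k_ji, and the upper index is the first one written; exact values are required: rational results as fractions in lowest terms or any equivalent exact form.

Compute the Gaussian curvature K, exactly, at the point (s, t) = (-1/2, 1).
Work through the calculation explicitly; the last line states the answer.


E = 85/4, F = -9/2, G = 2, EG - F^2 = 89/4 at the point
E_s = -72, E_t = 45/2, F_s = 77/4, F_t = -5/2, G_s = -5, G_t = 0
E_tt = 25/2, F_st = 33/4, G_ss = 33/2
K follows from Brioschi's formula, (det M1 - det M2)/(EG - F^2)^2.
M1 = [[-E_tt/2 + F_st - G_ss/2, E_s/2, F_s - E_t/2], [F_t - G_s/2, E, F], [G_t/2, F, G]] = [[-25/4, -36, 8], [0, 85/4, -9/2], [0, -9/2, 2]]; det M1 = -2225/16
M2 = [[0, E_t/2, G_s/2], [E_t/2, E, F], [G_s/2, F, G]] = [[0, 45/4, -5/2], [45/4, 85/4, -9/2], [-5/2, -9/2, 2]]; det M2 = -2125/16
det M1 - det M2 = -25/4; K = -25/4 / (89/4)^2 = -100/7921

Answer: K = -100/7921


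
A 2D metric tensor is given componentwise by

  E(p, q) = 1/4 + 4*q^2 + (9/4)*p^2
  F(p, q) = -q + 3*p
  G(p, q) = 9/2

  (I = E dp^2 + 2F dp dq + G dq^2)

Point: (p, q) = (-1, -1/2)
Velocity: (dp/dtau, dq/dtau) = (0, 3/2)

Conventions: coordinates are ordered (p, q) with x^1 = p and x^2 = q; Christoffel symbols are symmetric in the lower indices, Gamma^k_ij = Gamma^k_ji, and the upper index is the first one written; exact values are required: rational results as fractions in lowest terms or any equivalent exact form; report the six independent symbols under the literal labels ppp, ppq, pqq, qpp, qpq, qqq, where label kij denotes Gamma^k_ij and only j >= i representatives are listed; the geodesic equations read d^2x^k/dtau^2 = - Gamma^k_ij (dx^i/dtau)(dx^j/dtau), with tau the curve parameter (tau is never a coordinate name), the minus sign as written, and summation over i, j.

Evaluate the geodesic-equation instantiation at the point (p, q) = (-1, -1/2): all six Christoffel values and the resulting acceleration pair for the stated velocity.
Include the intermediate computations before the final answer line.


E = 7/2, F = -5/2, G = 9/2 at the point
E_p = -9/2, E_q = -4, F_p = 3, F_q = -1, G_p = 0, G_q = 0
EG - F^2 = 19/2;  g^inv = (2/19) * [[9/2, 5/2], [5/2, 7/2]]
first-kind symbols [ij,l] = (1/2)(d_i g_jl + d_j g_il - d_l g_ij): [pp,p] = E_p/2 = -9/4, [pp,q] = F_p - E_q/2 = 5, [pq,p] = E_q/2 = -2, [pq,q] = G_p/2 = 0, [qq,p] = F_q - G_p/2 = -1, [qq,q] = G_q/2 = 0
Gamma^p_ij = (G*[ij,p] - F*[ij,q])/(EG - F^2), Gamma^q_ij = (E*[ij,q] - F*[ij,p])/(EG - F^2)
Gamma_ppp = 1/4, Gamma_ppq = -18/19, Gamma_pqq = -9/19, Gamma_qpp = 5/4, Gamma_qpq = -10/19, Gamma_qqq = -5/19
d^2p/dtau^2 = -(Gamma_ppp*(0)^2 + 2*Gamma_ppq*(0)*(3/2) + Gamma_pqq*(3/2)^2) = 81/76
d^2q/dtau^2 = -(Gamma_qpp*(0)^2 + 2*Gamma_qpq*(0)*(3/2) + Gamma_qqq*(3/2)^2) = 45/76

Answer: Gamma_ppp = 1/4, Gamma_ppq = -18/19, Gamma_pqq = -9/19, Gamma_qpp = 5/4, Gamma_qpq = -10/19, Gamma_qqq = -5/19; accelerations (d^2p/dtau^2, d^2q/dtau^2) = (81/76, 45/76)


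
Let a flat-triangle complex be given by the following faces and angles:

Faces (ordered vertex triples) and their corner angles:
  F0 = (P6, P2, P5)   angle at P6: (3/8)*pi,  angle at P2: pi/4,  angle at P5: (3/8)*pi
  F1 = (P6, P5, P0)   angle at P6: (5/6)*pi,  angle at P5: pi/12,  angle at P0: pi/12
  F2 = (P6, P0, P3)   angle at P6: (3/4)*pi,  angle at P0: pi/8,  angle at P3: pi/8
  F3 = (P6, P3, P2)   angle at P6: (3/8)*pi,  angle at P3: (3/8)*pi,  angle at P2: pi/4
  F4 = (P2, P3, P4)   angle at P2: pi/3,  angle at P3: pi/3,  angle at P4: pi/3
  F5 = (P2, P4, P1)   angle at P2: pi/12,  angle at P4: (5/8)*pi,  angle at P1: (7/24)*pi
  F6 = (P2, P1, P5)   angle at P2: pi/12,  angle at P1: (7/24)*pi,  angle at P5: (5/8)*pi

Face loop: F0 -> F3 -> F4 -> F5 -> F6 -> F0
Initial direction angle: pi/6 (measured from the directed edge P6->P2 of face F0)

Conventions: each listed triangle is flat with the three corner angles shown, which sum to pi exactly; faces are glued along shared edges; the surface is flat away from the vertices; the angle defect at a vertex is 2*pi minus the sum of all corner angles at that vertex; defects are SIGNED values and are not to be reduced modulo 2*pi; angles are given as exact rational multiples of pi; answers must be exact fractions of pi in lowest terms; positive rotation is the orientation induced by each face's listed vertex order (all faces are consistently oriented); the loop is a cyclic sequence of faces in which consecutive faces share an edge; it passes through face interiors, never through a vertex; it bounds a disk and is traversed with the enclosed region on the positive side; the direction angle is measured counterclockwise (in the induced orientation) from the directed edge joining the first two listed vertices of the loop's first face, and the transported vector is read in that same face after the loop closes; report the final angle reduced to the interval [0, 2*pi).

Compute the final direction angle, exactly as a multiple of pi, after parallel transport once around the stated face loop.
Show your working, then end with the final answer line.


enclosed vertex P2: corner angles sum to pi, defect = 2*pi - pi = pi
transport around the loop rotates by the sum of enclosed defects; add to the initial angle mod 2*pi
final angle = pi/6 + pi = (7/6)*pi (mod 2*pi)

Answer: final direction angle = (7/6)*pi


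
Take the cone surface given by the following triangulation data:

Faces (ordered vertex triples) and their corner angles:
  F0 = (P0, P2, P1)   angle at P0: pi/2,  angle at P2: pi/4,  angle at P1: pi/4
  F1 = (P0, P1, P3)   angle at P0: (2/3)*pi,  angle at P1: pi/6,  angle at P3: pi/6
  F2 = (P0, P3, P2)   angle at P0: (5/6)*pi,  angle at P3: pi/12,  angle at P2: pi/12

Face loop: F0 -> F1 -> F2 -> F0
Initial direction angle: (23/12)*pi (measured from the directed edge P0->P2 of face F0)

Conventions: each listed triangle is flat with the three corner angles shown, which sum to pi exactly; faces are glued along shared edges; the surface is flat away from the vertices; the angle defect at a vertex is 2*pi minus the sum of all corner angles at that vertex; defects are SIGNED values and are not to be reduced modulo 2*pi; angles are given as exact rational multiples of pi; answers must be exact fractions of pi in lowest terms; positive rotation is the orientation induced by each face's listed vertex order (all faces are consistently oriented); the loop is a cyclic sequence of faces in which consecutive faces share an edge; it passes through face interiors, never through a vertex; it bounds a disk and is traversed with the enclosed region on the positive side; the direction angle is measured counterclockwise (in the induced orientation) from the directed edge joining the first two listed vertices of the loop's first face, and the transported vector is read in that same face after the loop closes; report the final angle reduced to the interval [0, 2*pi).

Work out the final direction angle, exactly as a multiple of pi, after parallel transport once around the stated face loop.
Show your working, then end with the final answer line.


enclosed vertex P0: corner angles sum to 2*pi, defect = 2*pi - 2*pi = 0
the rotation equals the total enclosed defect, so the final angle is initial + defects (mod 2*pi)
final angle = (23/12)*pi + 0 = (23/12)*pi (mod 2*pi)

Answer: final direction angle = (23/12)*pi


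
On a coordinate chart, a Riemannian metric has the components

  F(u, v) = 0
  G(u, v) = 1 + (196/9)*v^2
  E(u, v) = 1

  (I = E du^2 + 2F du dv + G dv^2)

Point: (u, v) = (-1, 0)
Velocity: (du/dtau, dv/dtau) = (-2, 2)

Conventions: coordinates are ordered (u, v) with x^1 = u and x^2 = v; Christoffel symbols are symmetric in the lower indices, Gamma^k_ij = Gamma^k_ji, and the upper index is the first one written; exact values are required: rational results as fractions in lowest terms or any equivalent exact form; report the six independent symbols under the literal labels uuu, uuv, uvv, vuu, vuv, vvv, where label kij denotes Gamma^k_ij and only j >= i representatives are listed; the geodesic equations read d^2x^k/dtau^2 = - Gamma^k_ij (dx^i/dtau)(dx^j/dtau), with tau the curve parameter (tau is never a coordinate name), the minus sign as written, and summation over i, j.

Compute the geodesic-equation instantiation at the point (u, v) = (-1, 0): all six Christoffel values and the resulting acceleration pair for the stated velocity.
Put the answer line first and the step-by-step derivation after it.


Answer: Gamma_uuu = 0, Gamma_uuv = 0, Gamma_uvv = 0, Gamma_vuu = 0, Gamma_vuv = 0, Gamma_vvv = 0; accelerations (d^2u/dtau^2, d^2v/dtau^2) = (0, 0)

E = 1, F = 0, G = 1 at the point
E_u = 0, E_v = 0, F_u = 0, F_v = 0, G_u = 0, G_v = 0
EG - F^2 = 1;  g^inv = (1) * [[1, 0], [0, 1]]
first-kind symbols [ij,l] = (1/2)(d_i g_jl + d_j g_il - d_l g_ij): [uu,u] = E_u/2 = 0, [uu,v] = F_u - E_v/2 = 0, [uv,u] = E_v/2 = 0, [uv,v] = G_u/2 = 0, [vv,u] = F_v - G_u/2 = 0, [vv,v] = G_v/2 = 0
Gamma^u_ij = (G*[ij,u] - F*[ij,v])/(EG - F^2), Gamma^v_ij = (E*[ij,v] - F*[ij,u])/(EG - F^2)
Gamma_uuu = 0, Gamma_uuv = 0, Gamma_uvv = 0, Gamma_vuu = 0, Gamma_vuv = 0, Gamma_vvv = 0
d^2u/dtau^2 = -(Gamma_uuu*(-2)^2 + 2*Gamma_uuv*(-2)*(2) + Gamma_uvv*(2)^2) = 0
d^2v/dtau^2 = -(Gamma_vuu*(-2)^2 + 2*Gamma_vuv*(-2)*(2) + Gamma_vvv*(2)^2) = 0


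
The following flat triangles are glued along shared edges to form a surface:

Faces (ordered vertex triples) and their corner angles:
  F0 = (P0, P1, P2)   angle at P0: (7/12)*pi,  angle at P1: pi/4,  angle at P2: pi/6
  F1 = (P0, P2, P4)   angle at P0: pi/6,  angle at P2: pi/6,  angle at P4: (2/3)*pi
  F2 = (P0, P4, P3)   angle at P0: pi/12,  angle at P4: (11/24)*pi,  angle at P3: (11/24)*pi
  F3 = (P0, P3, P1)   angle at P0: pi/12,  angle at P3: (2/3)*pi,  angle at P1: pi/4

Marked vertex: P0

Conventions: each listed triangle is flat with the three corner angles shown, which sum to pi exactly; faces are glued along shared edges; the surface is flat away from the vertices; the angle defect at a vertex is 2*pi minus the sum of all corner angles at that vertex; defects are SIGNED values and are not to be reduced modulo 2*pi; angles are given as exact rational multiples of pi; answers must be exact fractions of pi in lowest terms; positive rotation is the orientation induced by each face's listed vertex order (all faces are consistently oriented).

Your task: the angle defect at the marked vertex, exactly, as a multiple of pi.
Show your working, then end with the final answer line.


Sum of corner angles at P0: (11/12)*pi
defect = 2*pi - (11/12)*pi

Answer: defect(P0) = (13/12)*pi


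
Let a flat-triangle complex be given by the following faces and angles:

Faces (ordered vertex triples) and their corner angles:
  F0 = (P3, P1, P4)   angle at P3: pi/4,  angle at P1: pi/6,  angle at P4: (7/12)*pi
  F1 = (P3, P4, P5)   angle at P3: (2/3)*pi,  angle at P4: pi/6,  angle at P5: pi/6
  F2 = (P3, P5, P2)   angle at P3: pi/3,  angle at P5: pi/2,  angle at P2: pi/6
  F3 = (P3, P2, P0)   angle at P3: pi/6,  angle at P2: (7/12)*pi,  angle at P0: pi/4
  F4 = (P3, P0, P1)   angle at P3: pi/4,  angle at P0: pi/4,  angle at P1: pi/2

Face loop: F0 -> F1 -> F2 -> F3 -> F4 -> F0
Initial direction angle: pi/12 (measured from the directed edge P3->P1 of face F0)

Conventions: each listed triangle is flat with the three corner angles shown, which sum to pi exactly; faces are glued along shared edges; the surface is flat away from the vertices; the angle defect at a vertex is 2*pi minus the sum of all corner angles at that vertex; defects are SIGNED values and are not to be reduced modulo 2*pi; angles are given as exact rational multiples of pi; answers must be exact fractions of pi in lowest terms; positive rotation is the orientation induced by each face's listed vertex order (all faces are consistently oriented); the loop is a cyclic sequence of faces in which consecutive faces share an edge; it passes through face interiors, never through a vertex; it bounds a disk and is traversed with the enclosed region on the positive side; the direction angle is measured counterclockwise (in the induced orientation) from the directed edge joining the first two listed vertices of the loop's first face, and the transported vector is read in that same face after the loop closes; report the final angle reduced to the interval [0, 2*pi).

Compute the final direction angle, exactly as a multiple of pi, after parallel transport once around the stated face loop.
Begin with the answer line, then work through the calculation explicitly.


Answer: final direction angle = (5/12)*pi

enclosed vertex P3: corner angles sum to (5/3)*pi, defect = 2*pi - (5/3)*pi = pi/3
the rotation equals the total enclosed defect, so the final angle is initial + defects (mod 2*pi)
final angle = pi/12 + pi/3 = (5/12)*pi (mod 2*pi)


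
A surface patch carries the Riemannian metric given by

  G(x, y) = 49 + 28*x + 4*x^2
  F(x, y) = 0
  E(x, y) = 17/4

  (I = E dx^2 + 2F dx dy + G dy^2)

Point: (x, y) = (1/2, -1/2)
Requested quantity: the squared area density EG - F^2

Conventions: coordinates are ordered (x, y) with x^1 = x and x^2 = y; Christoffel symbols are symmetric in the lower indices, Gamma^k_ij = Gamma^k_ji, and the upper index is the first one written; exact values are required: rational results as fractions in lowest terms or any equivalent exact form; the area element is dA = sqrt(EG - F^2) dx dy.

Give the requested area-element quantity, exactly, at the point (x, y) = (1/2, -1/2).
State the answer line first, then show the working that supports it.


Answer: EG - F^2 = 272

E = 17/4, F = 0, G = 64; EG - F^2 = 272


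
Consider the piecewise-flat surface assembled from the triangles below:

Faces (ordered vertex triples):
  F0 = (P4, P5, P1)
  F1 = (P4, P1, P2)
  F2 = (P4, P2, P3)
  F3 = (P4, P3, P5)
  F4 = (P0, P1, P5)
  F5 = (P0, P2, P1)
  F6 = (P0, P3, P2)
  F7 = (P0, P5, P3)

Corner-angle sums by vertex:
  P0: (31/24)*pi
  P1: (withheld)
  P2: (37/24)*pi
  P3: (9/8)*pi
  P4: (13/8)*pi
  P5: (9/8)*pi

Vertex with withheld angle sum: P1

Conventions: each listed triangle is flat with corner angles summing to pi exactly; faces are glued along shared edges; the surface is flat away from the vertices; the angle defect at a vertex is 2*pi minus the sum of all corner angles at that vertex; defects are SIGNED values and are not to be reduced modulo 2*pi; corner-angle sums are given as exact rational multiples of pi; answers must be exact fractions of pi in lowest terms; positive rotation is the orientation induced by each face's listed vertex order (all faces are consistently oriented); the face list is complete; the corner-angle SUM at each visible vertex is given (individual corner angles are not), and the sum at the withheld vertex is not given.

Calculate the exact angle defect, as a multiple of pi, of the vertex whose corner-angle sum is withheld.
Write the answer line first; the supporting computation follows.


Answer: defect(P1) = (17/24)*pi

V = 6, E = 12, F = 8; chi = V - E + F = 2
Gauss-Bonnet: total defect = 2*pi*chi = 4*pi; visible defects sum to (79/24)*pi


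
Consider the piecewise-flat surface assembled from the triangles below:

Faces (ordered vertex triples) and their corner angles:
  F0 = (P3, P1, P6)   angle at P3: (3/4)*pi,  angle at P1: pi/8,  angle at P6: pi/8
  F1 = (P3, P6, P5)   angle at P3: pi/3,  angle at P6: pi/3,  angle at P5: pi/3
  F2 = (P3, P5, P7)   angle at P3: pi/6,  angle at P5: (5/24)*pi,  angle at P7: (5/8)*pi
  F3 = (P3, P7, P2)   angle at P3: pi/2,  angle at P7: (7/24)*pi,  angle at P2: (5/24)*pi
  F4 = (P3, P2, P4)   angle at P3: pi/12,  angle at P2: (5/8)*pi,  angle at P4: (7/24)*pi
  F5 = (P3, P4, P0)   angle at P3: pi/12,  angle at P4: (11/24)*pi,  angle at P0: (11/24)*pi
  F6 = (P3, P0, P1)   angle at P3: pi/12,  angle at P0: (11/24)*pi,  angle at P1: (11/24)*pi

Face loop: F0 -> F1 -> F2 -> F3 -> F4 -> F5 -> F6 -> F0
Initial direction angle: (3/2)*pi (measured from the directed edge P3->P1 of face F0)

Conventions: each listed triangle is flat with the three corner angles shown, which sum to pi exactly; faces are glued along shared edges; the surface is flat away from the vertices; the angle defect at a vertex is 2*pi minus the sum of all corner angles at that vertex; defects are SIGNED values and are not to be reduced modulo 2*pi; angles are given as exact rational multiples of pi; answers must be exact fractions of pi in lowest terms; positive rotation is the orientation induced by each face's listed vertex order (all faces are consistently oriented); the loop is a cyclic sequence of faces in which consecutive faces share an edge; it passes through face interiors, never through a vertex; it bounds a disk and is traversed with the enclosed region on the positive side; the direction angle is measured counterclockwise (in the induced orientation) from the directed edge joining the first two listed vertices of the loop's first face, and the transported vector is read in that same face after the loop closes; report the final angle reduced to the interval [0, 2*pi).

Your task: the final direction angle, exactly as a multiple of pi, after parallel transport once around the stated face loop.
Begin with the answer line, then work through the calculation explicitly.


Answer: final direction angle = (3/2)*pi

enclosed vertex P3: corner angles sum to 2*pi, defect = 2*pi - 2*pi = 0
the final direction is the initial angle plus the enclosed defects, taken mod 2*pi in the induced orientation
final angle = (3/2)*pi + 0 = (3/2)*pi (mod 2*pi)


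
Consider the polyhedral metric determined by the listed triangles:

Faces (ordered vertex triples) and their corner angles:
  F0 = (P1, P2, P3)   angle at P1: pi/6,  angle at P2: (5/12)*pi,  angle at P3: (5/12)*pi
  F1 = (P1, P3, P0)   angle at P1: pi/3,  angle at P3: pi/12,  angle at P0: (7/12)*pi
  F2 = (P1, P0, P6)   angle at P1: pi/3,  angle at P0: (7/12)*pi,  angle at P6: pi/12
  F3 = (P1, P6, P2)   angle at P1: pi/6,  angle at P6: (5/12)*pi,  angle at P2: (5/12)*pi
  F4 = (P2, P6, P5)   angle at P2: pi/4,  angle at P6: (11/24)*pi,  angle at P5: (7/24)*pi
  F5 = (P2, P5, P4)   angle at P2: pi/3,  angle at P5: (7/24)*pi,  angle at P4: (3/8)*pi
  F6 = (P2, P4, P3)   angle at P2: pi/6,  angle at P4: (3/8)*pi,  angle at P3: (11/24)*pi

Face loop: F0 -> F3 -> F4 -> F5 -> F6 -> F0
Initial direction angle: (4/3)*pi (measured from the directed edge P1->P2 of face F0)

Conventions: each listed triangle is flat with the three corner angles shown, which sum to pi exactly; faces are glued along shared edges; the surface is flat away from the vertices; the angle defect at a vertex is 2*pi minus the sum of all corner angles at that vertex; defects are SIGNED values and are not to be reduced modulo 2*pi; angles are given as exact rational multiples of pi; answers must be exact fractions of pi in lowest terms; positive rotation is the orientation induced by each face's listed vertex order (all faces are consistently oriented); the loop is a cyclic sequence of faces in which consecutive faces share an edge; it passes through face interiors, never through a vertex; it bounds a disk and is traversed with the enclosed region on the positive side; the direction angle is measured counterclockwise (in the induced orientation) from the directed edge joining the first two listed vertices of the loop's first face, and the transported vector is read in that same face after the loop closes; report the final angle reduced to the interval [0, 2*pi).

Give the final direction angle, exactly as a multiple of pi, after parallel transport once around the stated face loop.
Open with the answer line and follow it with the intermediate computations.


Answer: final direction angle = (7/4)*pi

enclosed vertex P2: corner angles sum to (19/12)*pi, defect = 2*pi - (19/12)*pi = (5/12)*pi
adding the enclosed defects to the starting angle (mod 2*pi, induced orientation) gives the holonomy
final angle = (4/3)*pi + (5/12)*pi = (7/4)*pi (mod 2*pi)


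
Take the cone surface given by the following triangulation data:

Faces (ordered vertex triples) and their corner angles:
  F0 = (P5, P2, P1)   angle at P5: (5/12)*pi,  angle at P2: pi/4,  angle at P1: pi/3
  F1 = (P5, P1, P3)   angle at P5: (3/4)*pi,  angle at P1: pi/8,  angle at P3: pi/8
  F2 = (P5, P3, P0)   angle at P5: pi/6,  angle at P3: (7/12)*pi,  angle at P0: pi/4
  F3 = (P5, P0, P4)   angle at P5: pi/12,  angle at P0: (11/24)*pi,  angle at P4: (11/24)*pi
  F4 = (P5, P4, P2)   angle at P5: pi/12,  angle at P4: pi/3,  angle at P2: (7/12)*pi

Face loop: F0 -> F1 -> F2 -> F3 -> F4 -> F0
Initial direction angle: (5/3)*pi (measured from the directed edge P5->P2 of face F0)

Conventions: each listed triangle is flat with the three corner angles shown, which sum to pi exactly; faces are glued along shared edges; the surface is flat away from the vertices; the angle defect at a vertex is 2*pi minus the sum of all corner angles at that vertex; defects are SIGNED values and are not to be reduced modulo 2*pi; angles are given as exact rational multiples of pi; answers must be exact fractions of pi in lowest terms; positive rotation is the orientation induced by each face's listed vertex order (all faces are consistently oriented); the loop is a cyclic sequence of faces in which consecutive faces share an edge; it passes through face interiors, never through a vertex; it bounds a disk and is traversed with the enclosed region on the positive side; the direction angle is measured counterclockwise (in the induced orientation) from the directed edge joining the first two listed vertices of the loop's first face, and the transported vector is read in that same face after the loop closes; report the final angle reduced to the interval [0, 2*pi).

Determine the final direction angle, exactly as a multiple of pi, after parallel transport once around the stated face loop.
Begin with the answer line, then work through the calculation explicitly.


Answer: final direction angle = pi/6

enclosed vertex P5: corner angles sum to (3/2)*pi, defect = 2*pi - (3/2)*pi = pi/2
transport around the loop rotates by the sum of enclosed defects; add to the initial angle mod 2*pi
final angle = (5/3)*pi + pi/2 = pi/6 (mod 2*pi)


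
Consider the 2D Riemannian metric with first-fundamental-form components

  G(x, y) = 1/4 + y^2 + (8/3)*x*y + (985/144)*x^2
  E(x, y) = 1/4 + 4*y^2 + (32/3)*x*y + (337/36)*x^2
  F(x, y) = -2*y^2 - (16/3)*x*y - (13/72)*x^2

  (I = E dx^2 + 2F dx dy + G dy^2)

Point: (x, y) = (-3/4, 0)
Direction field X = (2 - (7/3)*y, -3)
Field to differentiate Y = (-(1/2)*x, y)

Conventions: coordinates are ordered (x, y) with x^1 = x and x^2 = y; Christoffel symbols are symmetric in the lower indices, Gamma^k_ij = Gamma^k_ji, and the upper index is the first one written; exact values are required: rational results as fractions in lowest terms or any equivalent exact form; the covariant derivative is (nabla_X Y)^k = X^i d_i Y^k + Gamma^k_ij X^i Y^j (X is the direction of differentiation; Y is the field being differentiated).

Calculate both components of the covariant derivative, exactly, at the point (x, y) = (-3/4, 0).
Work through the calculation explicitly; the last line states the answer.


E = 353/64, F = -13/128, G = 1049/256 at the point
E_x = -337/24, E_y = -8, F_x = 13/48, F_y = 4, G_x = -985/96, G_y = -2
EG - F^2 = 23133/1024;  g^inv = (1024/23133) * [[1049/256, 13/128], [13/128, 353/64]]
first-kind symbols [ij,l] = (1/2)(d_i g_jl + d_j g_il - d_l g_ij): [xx,x] = E_x/2 = -337/48, [xx,y] = F_x - E_y/2 = 205/48, [xy,x] = E_y/2 = -4, [xy,y] = G_x/2 = -985/192, [yy,x] = F_y - G_x/2 = 1753/192, [yy,y] = G_y/2 = -1
Gamma^x_ij = (G*[ij,x] - F*[ij,y])/(EG - F^2), Gamma^y_ij = (E*[ij,y] - F*[ij,x])/(EG - F^2)
Gamma_xxx = -3517/2804, Gamma_xxy = -415621/555192, Gamma_xyy = 1833905/1110384, Gamma_yxx = 4253/4206, Gamma_yxy = -352697/277596, Gamma_yyy = -112763/555192
X = (2, -3), Y = (3/8, 0) at the point

Answer: (nabla_X Y)^x = -542127/493504, (nabla_X Y)^y = -200427/246752


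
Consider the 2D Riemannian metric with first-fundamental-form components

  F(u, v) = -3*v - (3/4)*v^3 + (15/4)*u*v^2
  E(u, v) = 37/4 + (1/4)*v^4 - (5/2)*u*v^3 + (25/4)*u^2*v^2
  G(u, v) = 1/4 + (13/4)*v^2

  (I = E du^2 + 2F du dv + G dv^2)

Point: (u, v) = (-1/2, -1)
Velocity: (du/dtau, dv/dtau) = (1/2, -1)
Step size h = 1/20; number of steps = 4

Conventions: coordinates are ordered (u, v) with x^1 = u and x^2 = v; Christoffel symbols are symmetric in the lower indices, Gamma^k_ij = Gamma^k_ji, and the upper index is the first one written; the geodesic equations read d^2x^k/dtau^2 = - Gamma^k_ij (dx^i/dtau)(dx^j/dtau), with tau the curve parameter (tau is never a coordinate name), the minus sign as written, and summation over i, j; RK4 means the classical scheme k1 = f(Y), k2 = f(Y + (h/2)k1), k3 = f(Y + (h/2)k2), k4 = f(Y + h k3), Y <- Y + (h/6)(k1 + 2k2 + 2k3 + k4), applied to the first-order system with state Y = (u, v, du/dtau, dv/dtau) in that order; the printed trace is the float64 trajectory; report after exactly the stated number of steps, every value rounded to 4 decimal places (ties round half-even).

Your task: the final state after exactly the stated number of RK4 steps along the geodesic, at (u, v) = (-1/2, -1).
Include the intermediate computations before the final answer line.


f(Y) = (du/dtau, dv/dtau, -Gamma^u_ij Y'^i Y'^j, -Gamma^v_ij Y'^i Y'^j) with the Gammas evaluated at the stage position; h = 0.050000; intermediate values shown to 6 dp
step 0: u = -0.5000, v = -1.0000, du/dtau = 0.5000, dv/dtau = -1.0000
step 1:
  k1: at (u, v) = (-0.500000, -1.000000), (du/dtau, dv/dtau) = (0.500000, -1.000000); Gamma_uuu = -0.452357, Gamma_uuv = -0.021287, Gamma_uvv = 0.027369, Gamma_vuu = 1.367334, Gamma_vuv = 0.011404, Gamma_vvv = -0.943234; k1 = (0.500000, -1.000000, 0.064432, 0.612804)
  k2: at (u, v) = (-0.487500, -1.025000), (du/dtau, dv/dtau) = (0.501611, -0.984680); Gamma_uuu = -0.463055, Gamma_uuv = -0.016078, Gamma_uvv = 0.019178, Gamma_vuu = 1.361323, Gamma_vuv = 0.008608, Gamma_vvv = -0.919320; k2 = (0.501611, -0.984680, 0.082033, 0.557344)
  k3: at (u, v) = (-0.487460, -1.024617), (du/dtau, dv/dtau) = (0.502051, -0.986066); Gamma_uuu = -0.462895, Gamma_uuv = -0.016098, Gamma_uvv = 0.019204, Gamma_vuu = 1.361370, Gamma_vuv = 0.008623, Gamma_vvv = -0.919632; k3 = (0.502051, -0.986066, 0.082063, 0.559581)
  k4: at (u, v) = (-0.474897, -1.049303), (du/dtau, dv/dtau) = (0.504103, -0.972021); Gamma_uuu = -0.473840, Gamma_uuv = -0.011111, Gamma_uvv = 0.010346, Gamma_vuu = 1.357725, Gamma_vuv = 0.005960, Gamma_vvv = -0.896330; k4 = (0.504103, -0.972021, 0.099748, 0.507690)
  Y <- Y + (h/6)(k1 + 2k2 + 2k3 + k4): u = -0.4749, v = -1.0493, du/dtau = 0.5041, dv/dtau = -0.9720
step 2:
  k1: at (u, v) = (-0.474905, -1.049279), (du/dtau, dv/dtau) = (0.504103, -0.972047); Gamma_uuu = -0.473830, Gamma_uuv = -0.011114, Gamma_uvv = 0.010353, Gamma_vuu = 1.357727, Gamma_vuv = 0.005962, Gamma_vvv = -0.896351; k1 = (0.504103, -0.972047, 0.099735, 0.507758)
  k2: at (u, v) = (-0.462302, -1.073580), (du/dtau, dv/dtau) = (0.506596, -0.959353); Gamma_uuu = -0.485015, Gamma_uuv = -0.006399, Gamma_uvv = 0.000820, Gamma_vuu = 1.356364, Gamma_vuv = 0.003444, Gamma_vvv = -0.873627; k2 = (0.506596, -0.959353, 0.117500, 0.459301)
  k3: at (u, v) = (-0.462240, -1.073263), (du/dtau, dv/dtau) = (0.507041, -0.960565); Gamma_uuu = -0.484879, Gamma_uuv = -0.006410, Gamma_uvv = 0.000836, Gamma_vuu = 1.356387, Gamma_vuv = 0.003451, Gamma_vvv = -0.873862; k3 = (0.507041, -0.960565, 0.117643, 0.460947)
  k4: at (u, v) = (-0.449553, -1.097308), (du/dtau, dv/dtau) = (0.509985, -0.949000); Gamma_uuu = -0.496386, Gamma_uuv = -0.001990, Gamma_uvv = -0.009438, Gamma_vuu = 1.357211, Gamma_vuv = 0.001077, Gamma_vvv = -0.851490; k4 = (0.509985, -0.949000, 0.135676, 0.414905)
  Y <- Y + (h/6)(k1 + 2k2 + 2k3 + k4): u = -0.4496, v = -1.0973, du/dtau = 0.5100, dv/dtau = -0.9490
step 3:
  k1: at (u, v) = (-0.449560, -1.097287), (du/dtau, dv/dtau) = (0.509984, -0.949021); Gamma_uuu = -0.496376, Gamma_uuv = -0.001993, Gamma_uvv = -0.009430, Gamma_vuu = 1.357210, Gamma_vuv = 0.001079, Gamma_vvv = -0.851509; k1 = (0.509984, -0.949021, 0.135663, 0.414959)
  k2: at (u, v) = (-0.436810, -1.121012), (du/dtau, dv/dtau) = (0.513375, -0.938647); Gamma_uuu = -0.508210, Gamma_uuv = 0.002076, Gamma_uvv = -0.020463, Gamma_vuu = 1.360163, Gamma_vuv = -0.001131, Gamma_vvv = -0.829449; k2 = (0.513375, -0.938647, 0.153971, 0.371225)
  k3: at (u, v) = (-0.436726, -1.120753), (du/dtau, dv/dtau) = (0.513833, -0.939740); Gamma_uuu = -0.508099, Gamma_uuv = 0.002072, Gamma_uvv = -0.020463, Gamma_vuu = 1.360182, Gamma_vuv = -0.001129, Gamma_vvv = -0.829617; k3 = (0.513833, -0.939740, 0.154223, 0.372432)
  k4: at (u, v) = (-0.423868, -1.144274), (du/dtau, dv/dtau) = (0.517695, -0.930399); Gamma_uuu = -0.520354, Gamma_uuv = 0.005755, Gamma_uvv = -0.032342, Gamma_vuu = 1.365228, Gamma_vuv = -0.003162, Gamma_vvv = -0.807656; k4 = (0.517695, -0.930399, 0.172999, 0.330203)
  Y <- Y + (h/6)(k1 + 2k2 + 2k3 + k4): u = -0.4239, v = -1.1443, du/dtau = 0.5177, dv/dtau = -0.9304
step 4:
  k1: at (u, v) = (-0.423876, -1.144255), (du/dtau, dv/dtau) = (0.517693, -0.930417); Gamma_uuu = -0.520345, Gamma_uuv = 0.005753, Gamma_uvv = -0.032334, Gamma_vuu = 1.365224, Gamma_vuv = -0.003160, Gamma_vvv = -0.807672; k1 = (0.517693, -0.930417, 0.172987, 0.330250)
  k2: at (u, v) = (-0.410934, -1.167515), (du/dtau, dv/dtau) = (0.522017, -0.922161); Gamma_uuu = -0.533041, Gamma_uuv = 0.008986, Gamma_uvv = -0.045088, Gamma_vuu = 1.372326, Gamma_vuv = -0.004984, Gamma_vvv = -0.785760; k2 = (0.522017, -0.922161, 0.192249, 0.289434)
  k3: at (u, v) = (-0.410826, -1.167309), (du/dtau, dv/dtau) = (0.522499, -0.923181); Gamma_uuu = -0.532956, Gamma_uuv = 0.008986, Gamma_uvv = -0.045109, Gamma_vuu = 1.372359, Gamma_vuv = -0.004986, Gamma_vvv = -0.785867; k3 = (0.522499, -0.923181, 0.192614, 0.290295)
  k4: at (u, v) = (-0.397751, -1.190414), (du/dtau, dv/dtau) = (0.527323, -0.915902); Gamma_uuu = -0.546206, Gamma_uuv = 0.011719, Gamma_uvv = -0.058852, Gamma_vuu = 1.381540, Gamma_vuv = -0.006571, Gamma_vvv = -0.763791; k4 = (0.527323, -0.915902, 0.212573, 0.250214)
  Y <- Y + (h/6)(k1 + 2k2 + 2k3 + k4): u = -0.3978, v = -1.1904, du/dtau = 0.5273, dv/dtau = -0.9159

Answer: u = -0.3978, v = -1.1904, du/dtau = 0.5273, dv/dtau = -0.9159
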